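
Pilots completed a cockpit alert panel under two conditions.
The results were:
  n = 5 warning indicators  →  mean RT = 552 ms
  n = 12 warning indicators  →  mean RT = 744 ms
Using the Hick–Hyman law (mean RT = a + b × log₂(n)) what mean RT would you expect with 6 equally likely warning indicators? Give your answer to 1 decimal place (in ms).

Solve the two-equation system in a and b:
  b = (744 − 552) / (log₂ 12 − log₂ 5) = 192 / (3.5850 − 2.3219) = 152.015 ms/bit
  a = 552 − 152.015 × 2.3219 = 199.032 ms
Then RT(6) = 199.032 + 152.015 × log₂ 6 = 199.032 + 152.015 × 2.5850 ≈ 591.985 ms.

592.0 ms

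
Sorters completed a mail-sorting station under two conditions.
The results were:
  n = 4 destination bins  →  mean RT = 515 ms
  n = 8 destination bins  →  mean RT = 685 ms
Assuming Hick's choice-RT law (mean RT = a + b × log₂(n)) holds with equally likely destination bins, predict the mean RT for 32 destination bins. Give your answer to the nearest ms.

Solve the two-equation system in a and b:
  b = (685 − 515) / (log₂ 8 − log₂ 4) = 170 / (3 − 2) = 170 ms/bit
  a = 515 − 170 × 2 = 175 ms
Then RT(32) = 175 + 170 × log₂ 32 = 175 + 170 × 5 ≈ 1025.000 ms.

1025 ms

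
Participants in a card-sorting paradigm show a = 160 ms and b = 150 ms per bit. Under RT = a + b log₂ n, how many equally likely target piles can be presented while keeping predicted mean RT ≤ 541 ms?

5

Information budget: (541 − 160)/150 = 2.5400 bits, so n ≤ 2^2.5400 = 5.816 → at most 5.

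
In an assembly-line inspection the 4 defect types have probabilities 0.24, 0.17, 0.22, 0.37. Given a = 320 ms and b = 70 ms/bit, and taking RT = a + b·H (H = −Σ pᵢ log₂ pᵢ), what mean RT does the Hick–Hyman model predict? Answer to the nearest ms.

456 ms

Entropy contributions −pᵢ log₂ pᵢ: 0.4941, 0.4346, 0.4806, 0.5307; sum H = 1.9400 bits.
RT = a + bH = 320 + 70·1.9400 = 455.80 ms.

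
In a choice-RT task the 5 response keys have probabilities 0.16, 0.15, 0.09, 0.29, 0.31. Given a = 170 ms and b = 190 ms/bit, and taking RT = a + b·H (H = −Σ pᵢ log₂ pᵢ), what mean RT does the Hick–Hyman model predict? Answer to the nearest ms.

H = 0.16·log₂(1/0.16) + 0.15·log₂(1/0.15) + 0.09·log₂(1/0.09) + 0.29·log₂(1/0.29) + 0.31·log₂(1/0.31) = 2.1879 bits.
RT = 170 + 190 × 2.1879 = 585.70 ms.

586 ms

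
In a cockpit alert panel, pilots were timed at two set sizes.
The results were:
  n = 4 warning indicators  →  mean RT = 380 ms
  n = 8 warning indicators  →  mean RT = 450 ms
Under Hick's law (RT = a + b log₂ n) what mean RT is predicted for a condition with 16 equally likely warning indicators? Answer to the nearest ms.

Solve the two-equation system in a and b:
  b = (450 − 380) / (log₂ 8 − log₂ 4) = 70 / (3 − 2) = 70 ms/bit
  a = 380 − 70 × 2 = 240 ms
Then RT(16) = 240 + 70 × log₂ 16 = 240 + 70 × 4 ≈ 520.000 ms.

520 ms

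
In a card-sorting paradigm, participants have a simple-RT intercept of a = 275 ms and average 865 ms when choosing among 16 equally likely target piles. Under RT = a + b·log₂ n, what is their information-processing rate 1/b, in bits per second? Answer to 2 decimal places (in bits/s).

6.78 bits/s

b = (865 − 275)/log₂ 16 = 590/4 = 147.500 ms per bit = 0.14750 s/bit; the reciprocal is 6.780 bits/s.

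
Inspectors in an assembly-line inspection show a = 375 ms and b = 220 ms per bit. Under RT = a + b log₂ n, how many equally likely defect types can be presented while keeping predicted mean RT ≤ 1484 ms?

32

Information budget: (1484 − 375)/220 = 5.0409 bits, so n ≤ 2^5.0409 = 32.920 → at most 32.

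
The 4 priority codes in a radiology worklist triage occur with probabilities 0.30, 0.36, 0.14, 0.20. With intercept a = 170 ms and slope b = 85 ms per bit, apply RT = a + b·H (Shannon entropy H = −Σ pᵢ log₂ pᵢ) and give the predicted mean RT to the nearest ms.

333 ms

H = 0.30·log₂(1/0.30) + 0.36·log₂(1/0.36) + 0.14·log₂(1/0.14) + 0.20·log₂(1/0.20) = 1.9132 bits.
RT = 170 + 85 × 1.9132 = 332.62 ms.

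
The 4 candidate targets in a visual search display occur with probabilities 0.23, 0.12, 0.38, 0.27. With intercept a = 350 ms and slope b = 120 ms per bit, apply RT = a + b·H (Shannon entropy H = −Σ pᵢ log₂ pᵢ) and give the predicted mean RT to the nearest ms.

577 ms

Entropy contributions −pᵢ log₂ pᵢ: 0.4877, 0.3671, 0.5305, 0.5100; sum H = 1.8952 bits.
RT = a + bH = 350 + 120·1.8952 = 577.43 ms.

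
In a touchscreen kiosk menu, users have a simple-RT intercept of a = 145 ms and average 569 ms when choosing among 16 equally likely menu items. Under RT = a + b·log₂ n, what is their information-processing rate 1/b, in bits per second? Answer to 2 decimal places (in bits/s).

9.43 bits/s

Choice component = 569 − 145 = 424 ms over log₂(16) = 4 bits.
b = 424 / 4 = 106.000 ms/bit, so 1/b = 9.434 bits/s.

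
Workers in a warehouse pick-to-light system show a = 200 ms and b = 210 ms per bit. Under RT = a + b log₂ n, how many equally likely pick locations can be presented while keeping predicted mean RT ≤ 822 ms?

210·log₂ n ≤ 822 − 200 = 622, giving log₂ n ≤ 2.9619 and n ≤ 7.792. The largest whole number is 7.

7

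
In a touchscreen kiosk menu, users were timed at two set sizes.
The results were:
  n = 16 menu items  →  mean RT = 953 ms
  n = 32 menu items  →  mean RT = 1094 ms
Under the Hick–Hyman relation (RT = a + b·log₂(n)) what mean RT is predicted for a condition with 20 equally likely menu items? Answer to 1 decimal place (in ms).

Solve the two-equation system in a and b:
  b = (1094 − 953) / (log₂ 32 − log₂ 16) = 141 / (5 − 4) = 141.000 ms/bit
  a = 953 − 141.000 × 4 = 389.000 ms
Then RT(20) = 389.000 + 141.000 × log₂ 20 = 389.000 + 141.000 × 4.3219 ≈ 998.392 ms.

998.4 ms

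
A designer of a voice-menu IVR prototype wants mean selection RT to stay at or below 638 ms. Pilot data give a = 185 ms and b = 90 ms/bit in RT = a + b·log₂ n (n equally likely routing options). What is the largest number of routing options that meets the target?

32

Information budget: (638 − 185)/90 = 5.0333 bits, so n ≤ 2^5.0333 = 32.748 → at most 32.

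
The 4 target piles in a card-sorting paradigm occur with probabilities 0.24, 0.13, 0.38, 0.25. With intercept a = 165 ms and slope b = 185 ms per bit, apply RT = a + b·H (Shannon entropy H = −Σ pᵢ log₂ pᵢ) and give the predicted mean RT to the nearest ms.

518 ms

H = 0.24·log₂(1/0.24) + 0.13·log₂(1/0.13) + 0.38·log₂(1/0.38) + 0.25·log₂(1/0.25) = 1.9072 bits.
RT = 165 + 185 × 1.9072 = 517.84 ms.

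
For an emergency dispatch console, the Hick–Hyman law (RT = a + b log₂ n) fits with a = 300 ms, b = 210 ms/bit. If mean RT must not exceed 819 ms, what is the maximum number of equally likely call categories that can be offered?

Information budget: (819 − 300)/210 = 2.4714 bits, so n ≤ 2^2.4714 = 5.546 → at most 5.

5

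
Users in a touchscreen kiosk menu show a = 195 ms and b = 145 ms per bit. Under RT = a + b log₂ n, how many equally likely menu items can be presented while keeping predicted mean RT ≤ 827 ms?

Information budget: (827 − 195)/145 = 4.3586 bits, so n ≤ 2^4.3586 = 20.515 → at most 20.

20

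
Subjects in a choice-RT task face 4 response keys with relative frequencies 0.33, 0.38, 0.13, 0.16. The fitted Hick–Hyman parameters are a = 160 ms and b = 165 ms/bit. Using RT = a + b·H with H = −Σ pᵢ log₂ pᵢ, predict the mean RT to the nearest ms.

468 ms

H = 0.33·log₂(1/0.33) + 0.38·log₂(1/0.38) + 0.13·log₂(1/0.13) + 0.16·log₂(1/0.16) = 1.8639 bits.
RT = 160 + 165 × 1.8639 = 467.55 ms.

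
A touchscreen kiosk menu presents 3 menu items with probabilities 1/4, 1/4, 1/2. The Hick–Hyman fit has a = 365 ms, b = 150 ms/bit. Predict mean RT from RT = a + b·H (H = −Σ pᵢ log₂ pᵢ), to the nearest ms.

H = −Σ pᵢ log₂ pᵢ = 0.25·2 + 0.25·2 + 0.5·1 = 1.500 bits.
RT = 365 + 150 × 1.500 = 590.00 ms.

590 ms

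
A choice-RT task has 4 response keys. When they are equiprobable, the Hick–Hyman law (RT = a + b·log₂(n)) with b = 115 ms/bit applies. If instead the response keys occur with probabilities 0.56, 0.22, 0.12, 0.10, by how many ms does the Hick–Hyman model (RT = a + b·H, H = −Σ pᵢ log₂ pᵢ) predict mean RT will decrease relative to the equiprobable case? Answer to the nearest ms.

The RT saving is b·ΔH. Equiprobable H₀ = log₂(4) = 2.0000 bits; with the given probabilities H = 1.6483 bits.
b·(H₀ − H) = 115 × (2.0000 − 1.6483) = 40.45 ms.

40 ms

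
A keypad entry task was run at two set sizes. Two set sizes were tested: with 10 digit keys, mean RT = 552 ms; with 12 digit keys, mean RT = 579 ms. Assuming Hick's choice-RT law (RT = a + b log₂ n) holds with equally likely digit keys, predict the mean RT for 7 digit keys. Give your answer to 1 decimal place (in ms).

With log₂ n on the abscissa the relation is linear; from the two conditions:
  b = (579 − 552) / (log₂ 12 − log₂ 10) = 27 / (3.5850 − 3.3219) = 102.648 ms/bit
  a = 552 − 102.648 × 3.3219 = 211.010 ms
Then RT(7) = 211.010 + 102.648 × log₂ 7 = 211.010 + 102.648 × 2.8074 ≈ 499.180 ms.

499.2 ms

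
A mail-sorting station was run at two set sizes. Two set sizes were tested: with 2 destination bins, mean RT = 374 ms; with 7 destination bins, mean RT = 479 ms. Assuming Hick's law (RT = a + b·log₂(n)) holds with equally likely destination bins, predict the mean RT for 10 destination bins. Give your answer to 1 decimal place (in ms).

508.9 ms

RT is linear in log₂ n, so two points fix the line:
  b = (479 − 374) / (log₂ 7 − log₂ 2) = 105 / (2.8074 − 1) = 58.096 ms/bit
  a = 374 − 58.096 × 1 = 315.904 ms
Then RT(10) = 315.904 + 58.096 × log₂ 10 = 315.904 + 58.096 × 3.3219 ≈ 508.895 ms.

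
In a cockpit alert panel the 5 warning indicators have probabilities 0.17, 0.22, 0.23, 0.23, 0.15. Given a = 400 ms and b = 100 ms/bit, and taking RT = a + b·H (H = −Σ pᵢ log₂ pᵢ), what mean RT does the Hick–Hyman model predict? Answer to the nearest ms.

630 ms

H = 0.17·log₂(1/0.17) + 0.22·log₂(1/0.22) + 0.23·log₂(1/0.23) + 0.23·log₂(1/0.23) + 0.15·log₂(1/0.15) = 2.3010 bits.
RT = 400 + 100 × 2.3010 = 630.10 ms.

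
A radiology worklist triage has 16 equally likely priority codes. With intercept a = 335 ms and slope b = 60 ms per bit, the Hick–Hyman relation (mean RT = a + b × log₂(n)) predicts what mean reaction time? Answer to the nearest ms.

log₂(16) = 4 bits, so RT = 335 + 60 × 4 ≈ 575.000 ms.

575 ms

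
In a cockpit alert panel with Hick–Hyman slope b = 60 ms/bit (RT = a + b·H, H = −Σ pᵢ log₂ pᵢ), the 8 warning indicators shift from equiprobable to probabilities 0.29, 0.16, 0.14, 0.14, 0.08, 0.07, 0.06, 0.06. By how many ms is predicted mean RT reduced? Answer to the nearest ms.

13 ms

The RT saving is b·ΔH. Equiprobable H₀ = log₂(8) = 3.0000 bits; with the given probabilities H = 2.7823 bits.
b·(H₀ − H) = 60 × (3.0000 − 2.7823) = 13.06 ms.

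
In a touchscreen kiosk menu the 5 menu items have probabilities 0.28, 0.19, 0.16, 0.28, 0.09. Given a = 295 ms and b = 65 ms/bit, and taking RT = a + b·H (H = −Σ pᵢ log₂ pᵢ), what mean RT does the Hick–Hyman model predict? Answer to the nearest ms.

H = 0.28·log₂(1/0.28) + 0.19·log₂(1/0.19) + 0.16·log₂(1/0.16) + 0.28·log₂(1/0.28) + 0.09·log₂(1/0.09) = 2.2193 bits.
RT = 295 + 65 × 2.2193 = 439.26 ms.

439 ms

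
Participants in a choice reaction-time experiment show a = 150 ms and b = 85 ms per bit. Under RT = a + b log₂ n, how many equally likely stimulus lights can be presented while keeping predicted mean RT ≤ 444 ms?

Set 150 + 85·log₂ n ≤ 444 → log₂ n ≤ (444 − 150)/85 = 3.4588.
So n ≤ 2^3.4588 = 10.995; the largest integer n is 10.

10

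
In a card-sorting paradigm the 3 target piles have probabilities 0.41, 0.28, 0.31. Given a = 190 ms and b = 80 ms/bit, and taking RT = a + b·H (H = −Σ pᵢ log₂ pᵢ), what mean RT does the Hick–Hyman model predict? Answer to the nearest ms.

315 ms

H = 0.41·log₂(1/0.41) + 0.28·log₂(1/0.28) + 0.31·log₂(1/0.31) = 1.5654 bits.
RT = 190 + 80 × 1.5654 = 315.23 ms.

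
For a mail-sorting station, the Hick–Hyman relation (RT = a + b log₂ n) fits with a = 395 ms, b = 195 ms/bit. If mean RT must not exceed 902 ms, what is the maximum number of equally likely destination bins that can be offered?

6

Information budget: (902 − 395)/195 = 2.6000 bits, so n ≤ 2^2.6000 = 6.063 → at most 6.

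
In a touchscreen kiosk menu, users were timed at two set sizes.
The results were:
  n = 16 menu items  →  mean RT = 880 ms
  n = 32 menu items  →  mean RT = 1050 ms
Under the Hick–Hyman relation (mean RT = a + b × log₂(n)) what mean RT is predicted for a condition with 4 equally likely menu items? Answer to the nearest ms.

Fit slope and intercept:
  b = (1050 − 880) / (log₂ 32 − log₂ 16) = 170 / (5 − 4) = 170 ms/bit
  a = 880 − 170 × 4 = 200 ms
Then RT(4) = 200 + 170 × log₂ 4 = 200 + 170 × 2 ≈ 540.000 ms.

540 ms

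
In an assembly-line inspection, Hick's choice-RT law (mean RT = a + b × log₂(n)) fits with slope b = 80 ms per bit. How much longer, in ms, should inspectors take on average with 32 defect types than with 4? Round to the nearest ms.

ΔRT = (a + b log₂ n₂) − (a + b log₂ n₁) = b·(log₂ n₂ − log₂ n₁).
log₂(32) − log₂(4) = log₂(32/4) = log₂(8) = 3.
ΔRT = 80 × 3.0000 = 240.000 ms.

240 ms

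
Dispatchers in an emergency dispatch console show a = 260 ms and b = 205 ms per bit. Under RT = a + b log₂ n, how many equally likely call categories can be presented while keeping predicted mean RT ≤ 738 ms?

Information budget: (738 − 260)/205 = 2.3317 bits, so n ≤ 2^2.3317 = 5.034 → at most 5.

5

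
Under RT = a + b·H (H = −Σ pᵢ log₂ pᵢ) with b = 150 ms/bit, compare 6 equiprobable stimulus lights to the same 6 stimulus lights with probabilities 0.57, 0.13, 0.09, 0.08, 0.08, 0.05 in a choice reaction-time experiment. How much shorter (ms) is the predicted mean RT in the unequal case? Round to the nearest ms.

94 ms

The RT saving is b·ΔH. Equiprobable H₀ = log₂(6) = 2.5850 bits; with the given probabilities H = 1.9567 bits.
b·(H₀ − H) = 150 × (2.5850 − 1.9567) = 94.25 ms.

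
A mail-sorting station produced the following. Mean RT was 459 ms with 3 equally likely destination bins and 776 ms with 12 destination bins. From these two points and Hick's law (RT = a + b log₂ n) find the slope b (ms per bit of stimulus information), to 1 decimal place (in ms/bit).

b = (RT₂ − RT₁)/(log₂ n₂ − log₂ n₁) = (776 − 459)/(3.5850 − 1.5850) = 158.500 ms/bit.

158.5 ms/bit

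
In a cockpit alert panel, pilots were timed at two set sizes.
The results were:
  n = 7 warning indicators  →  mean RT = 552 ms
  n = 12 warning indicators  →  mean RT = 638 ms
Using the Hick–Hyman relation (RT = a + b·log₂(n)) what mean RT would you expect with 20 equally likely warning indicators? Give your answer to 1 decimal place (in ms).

Solve the two-equation system in a and b:
  b = (638 − 552) / (log₂ 12 − log₂ 7) = 86 / (3.5850 − 2.8074) = 110.596 ms/bit
  a = 552 − 110.596 × 2.8074 = 241.519 ms
Then RT(20) = 241.519 + 110.596 × log₂ 20 = 241.519 + 110.596 × 4.3219 ≈ 719.505 ms.

719.5 ms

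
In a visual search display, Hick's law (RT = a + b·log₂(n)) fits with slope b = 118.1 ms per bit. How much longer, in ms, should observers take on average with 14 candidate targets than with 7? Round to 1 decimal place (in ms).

118.1 ms

Only the slope matters, since a is common to both: ΔRT = b·log₂(n₂/n₁).
log₂(14) − log₂(7) = log₂(14/7) = log₂(2) = 1.
ΔRT = 118.1 × 1.0000 = 118.100 ms.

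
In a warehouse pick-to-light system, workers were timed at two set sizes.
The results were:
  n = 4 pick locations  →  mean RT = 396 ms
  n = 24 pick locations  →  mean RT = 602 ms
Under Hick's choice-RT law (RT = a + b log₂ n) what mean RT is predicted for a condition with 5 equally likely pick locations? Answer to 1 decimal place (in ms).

421.7 ms

Solve the two-equation system in a and b:
  b = (602 − 396) / (log₂ 24 − log₂ 4) = 206 / (4.5850 − 2) = 79.692 ms/bit
  a = 396 − 79.692 × 2 = 236.617 ms
Then RT(5) = 236.617 + 79.692 × log₂ 5 = 236.617 + 79.692 × 2.3219 ≈ 421.655 ms.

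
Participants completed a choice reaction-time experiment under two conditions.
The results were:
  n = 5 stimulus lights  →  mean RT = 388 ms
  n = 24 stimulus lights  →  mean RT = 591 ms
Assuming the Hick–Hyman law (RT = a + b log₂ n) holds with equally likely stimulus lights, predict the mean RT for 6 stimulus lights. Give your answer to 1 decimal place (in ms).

RT is linear in log₂ n, so two points fix the line:
  b = (591 − 388) / (log₂ 24 − log₂ 5) = 203 / (4.5850 − 2.3219) = 89.703 ms/bit
  a = 388 − 89.703 × 2.3219 = 179.717 ms
Then RT(6) = 179.717 + 89.703 × log₂ 6 = 179.717 + 89.703 × 2.5850 ≈ 411.595 ms.

411.6 ms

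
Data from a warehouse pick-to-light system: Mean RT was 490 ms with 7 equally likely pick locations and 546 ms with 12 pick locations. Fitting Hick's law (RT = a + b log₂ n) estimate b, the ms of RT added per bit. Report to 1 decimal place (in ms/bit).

72.0 ms/bit

b = (RT₂ − RT₁)/(log₂ n₂ − log₂ n₁) = (546 − 490)/(3.5850 − 2.8074) = 72.016 ms/bit.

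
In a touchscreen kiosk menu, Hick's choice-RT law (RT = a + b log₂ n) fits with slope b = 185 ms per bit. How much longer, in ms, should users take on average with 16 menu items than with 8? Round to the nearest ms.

The intercept a cancels: ΔRT = b·(log₂ n₂ − log₂ n₁) = b·log₂(n₂/n₁).
log₂(16) − log₂(8) = log₂(16/8) = log₂(2) = 1.
ΔRT = 185 × 1.0000 = 185.000 ms.

185 ms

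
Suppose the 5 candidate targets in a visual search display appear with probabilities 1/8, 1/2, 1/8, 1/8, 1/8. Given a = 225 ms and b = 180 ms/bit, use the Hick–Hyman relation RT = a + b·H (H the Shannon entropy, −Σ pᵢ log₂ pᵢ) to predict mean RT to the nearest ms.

585 ms

Each term −pᵢ log₂ pᵢ: 0.125·3 + 0.5·1 + 0.125·3 + 0.125·3 + 0.125·3; summed, H = 2.000 bits.
Mean RT = a + bH = 225 + 180·2.000 = 585.00 ms.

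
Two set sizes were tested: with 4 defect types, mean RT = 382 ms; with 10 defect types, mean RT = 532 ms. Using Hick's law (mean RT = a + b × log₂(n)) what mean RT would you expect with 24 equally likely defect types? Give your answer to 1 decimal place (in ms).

675.3 ms

Fit slope and intercept:
  b = (532 − 382) / (log₂ 10 − log₂ 4) = 150 / (3.3219 − 2) = 113.471 ms/bit
  a = 382 − 113.471 × 2 = 155.059 ms
Then RT(24) = 155.059 + 113.471 × log₂ 24 = 155.059 + 113.471 × 4.5850 ≈ 675.317 ms.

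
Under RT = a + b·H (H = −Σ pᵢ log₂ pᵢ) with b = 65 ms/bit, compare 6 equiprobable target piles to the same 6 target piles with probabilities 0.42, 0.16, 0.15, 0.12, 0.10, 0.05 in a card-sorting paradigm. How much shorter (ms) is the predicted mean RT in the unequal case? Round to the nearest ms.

The RT saving is b·ΔH. Equiprobable H₀ = log₂(6) = 2.5850 bits; with the given probabilities H = 2.2746 bits.
b·(H₀ − H) = 65 × (2.5850 − 2.2746) = 20.18 ms.

20 ms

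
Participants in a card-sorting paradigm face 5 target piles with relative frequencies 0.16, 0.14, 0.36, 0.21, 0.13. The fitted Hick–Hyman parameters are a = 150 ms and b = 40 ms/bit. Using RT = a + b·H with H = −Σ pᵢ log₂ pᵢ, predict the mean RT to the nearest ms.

Entropy contributions −pᵢ log₂ pᵢ: 0.4230, 0.3971, 0.5306, 0.4728, 0.3826; sum H = 2.2062 bits.
RT = a + bH = 150 + 40·2.2062 = 238.25 ms.

238 ms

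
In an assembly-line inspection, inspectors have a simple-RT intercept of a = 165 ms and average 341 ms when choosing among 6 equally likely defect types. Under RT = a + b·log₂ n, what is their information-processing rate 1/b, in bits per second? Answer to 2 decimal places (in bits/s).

14.69 bits/s

b = (341 − 165)/log₂ 6 = 176/2.5850 = 68.086 ms per bit = 0.06809 s/bit; the reciprocal is 14.687 bits/s.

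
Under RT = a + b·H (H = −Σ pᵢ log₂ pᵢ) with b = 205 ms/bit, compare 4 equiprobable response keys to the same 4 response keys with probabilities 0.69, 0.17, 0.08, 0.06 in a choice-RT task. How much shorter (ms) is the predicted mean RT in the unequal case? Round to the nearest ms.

136 ms

The RT saving is b·ΔH. Equiprobable H₀ = log₂(4) = 2.0000 bits; with the given probabilities H = 1.3390 bits.
b·(H₀ − H) = 205 × (2.0000 − 1.3390) = 135.50 ms.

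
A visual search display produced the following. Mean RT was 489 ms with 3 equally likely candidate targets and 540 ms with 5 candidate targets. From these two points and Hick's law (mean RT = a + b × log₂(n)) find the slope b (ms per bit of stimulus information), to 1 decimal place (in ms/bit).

b = (RT₂ − RT₁)/(log₂ n₂ − log₂ n₁) = (540 − 489)/(2.3219 − 1.5850) = 69.203 ms/bit.

69.2 ms/bit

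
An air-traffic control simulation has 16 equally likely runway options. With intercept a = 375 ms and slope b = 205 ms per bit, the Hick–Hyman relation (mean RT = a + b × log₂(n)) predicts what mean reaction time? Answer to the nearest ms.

1195 ms

log₂(16) = 4 bits, so RT = 375 + 205 × 4 ≈ 1195.000 ms.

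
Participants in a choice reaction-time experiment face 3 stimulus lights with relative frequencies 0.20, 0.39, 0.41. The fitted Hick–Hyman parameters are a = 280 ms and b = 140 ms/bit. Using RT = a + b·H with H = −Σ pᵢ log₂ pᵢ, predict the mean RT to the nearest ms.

493 ms

H = 0.20·log₂(1/0.20) + 0.39·log₂(1/0.39) + 0.41·log₂(1/0.41) = 1.5216 bits.
RT = 280 + 140 × 1.5216 = 493.02 ms.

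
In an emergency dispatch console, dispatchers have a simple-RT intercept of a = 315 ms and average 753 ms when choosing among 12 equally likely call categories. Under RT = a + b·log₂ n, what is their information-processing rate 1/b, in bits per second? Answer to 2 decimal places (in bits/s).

8.18 bits/s

Choice component = 753 − 315 = 438 ms over log₂(12) = 3.5850 bits.
b = 438 / 3.5850 = 122.177 ms/bit, so 1/b = 8.185 bits/s.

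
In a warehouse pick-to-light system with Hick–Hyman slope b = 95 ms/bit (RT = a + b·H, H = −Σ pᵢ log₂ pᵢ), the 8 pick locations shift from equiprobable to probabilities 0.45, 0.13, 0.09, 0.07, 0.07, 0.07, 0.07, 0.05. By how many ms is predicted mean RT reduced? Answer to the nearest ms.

47 ms

Equiprobable entropy H₀ = log₂ 8 = 3.0000 bits.
Skewed entropy H = −Σ pᵢ log₂ pᵢ = 2.5040 bits.
ΔRT = b·(H₀ − H) = 95 × 0.4960 = 47.12 ms.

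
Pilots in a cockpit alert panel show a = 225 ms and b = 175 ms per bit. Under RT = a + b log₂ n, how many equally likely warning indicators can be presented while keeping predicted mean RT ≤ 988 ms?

20

Information budget: (988 − 225)/175 = 4.3600 bits, so n ≤ 2^4.3600 = 20.535 → at most 20.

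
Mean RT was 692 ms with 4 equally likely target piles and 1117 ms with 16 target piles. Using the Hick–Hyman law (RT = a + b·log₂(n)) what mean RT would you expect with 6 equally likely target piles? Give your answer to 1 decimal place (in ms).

Solve the two-equation system in a and b:
  b = (1117 − 692) / (log₂ 16 − log₂ 4) = 425 / (4 − 2) = 212.500 ms/bit
  a = 692 − 212.500 × 2 = 267.000 ms
Then RT(6) = 267.000 + 212.500 × log₂ 6 = 267.000 + 212.500 × 2.5850 ≈ 816.305 ms.

816.3 ms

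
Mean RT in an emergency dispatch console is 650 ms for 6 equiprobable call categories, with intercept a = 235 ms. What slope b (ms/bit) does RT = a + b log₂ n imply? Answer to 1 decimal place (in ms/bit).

b = (650 − 235) / log₂(6) = 415 / 2.5850 = 160.544 ms/bit.

160.5 ms/bit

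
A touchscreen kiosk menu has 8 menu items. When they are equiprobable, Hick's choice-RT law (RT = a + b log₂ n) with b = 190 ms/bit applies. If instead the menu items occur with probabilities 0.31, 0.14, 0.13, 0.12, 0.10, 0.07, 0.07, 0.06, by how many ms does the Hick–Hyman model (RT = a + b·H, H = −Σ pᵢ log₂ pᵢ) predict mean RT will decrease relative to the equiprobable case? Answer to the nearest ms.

41 ms

Equiprobable entropy H₀ = log₂ 8 = 3.0000 bits.
Skewed entropy H = −Σ pᵢ log₂ pᵢ = 2.7835 bits.
ΔRT = b·(H₀ − H) = 190 × 0.2165 = 41.14 ms.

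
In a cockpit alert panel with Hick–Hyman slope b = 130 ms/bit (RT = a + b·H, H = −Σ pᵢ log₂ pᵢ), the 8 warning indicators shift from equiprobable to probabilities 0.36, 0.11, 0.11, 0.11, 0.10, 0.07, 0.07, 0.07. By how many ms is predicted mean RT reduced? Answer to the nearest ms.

Equiprobable entropy H₀ = log₂ 8 = 3.0000 bits.
Skewed entropy H = −Σ pᵢ log₂ pᵢ = 2.7193 bits.
ΔRT = b·(H₀ − H) = 130 × 0.2807 = 36.49 ms.

36 ms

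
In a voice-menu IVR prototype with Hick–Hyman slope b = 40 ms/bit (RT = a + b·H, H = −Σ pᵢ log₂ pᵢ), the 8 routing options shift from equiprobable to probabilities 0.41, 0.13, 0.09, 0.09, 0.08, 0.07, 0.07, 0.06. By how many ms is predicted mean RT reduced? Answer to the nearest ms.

The RT saving is b·ΔH. Equiprobable H₀ = log₂(8) = 3.0000 bits; with the given probabilities H = 2.6075 bits.
b·(H₀ − H) = 40 × (3.0000 − 2.6075) = 15.70 ms.

16 ms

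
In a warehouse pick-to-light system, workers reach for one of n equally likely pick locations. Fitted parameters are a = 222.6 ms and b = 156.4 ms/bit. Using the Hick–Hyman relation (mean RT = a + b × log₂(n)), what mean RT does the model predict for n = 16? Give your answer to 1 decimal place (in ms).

848.2 ms

log₂(16) = 4 bits, so RT = 222.6 + 156.4 × 4 ≈ 848.200 ms.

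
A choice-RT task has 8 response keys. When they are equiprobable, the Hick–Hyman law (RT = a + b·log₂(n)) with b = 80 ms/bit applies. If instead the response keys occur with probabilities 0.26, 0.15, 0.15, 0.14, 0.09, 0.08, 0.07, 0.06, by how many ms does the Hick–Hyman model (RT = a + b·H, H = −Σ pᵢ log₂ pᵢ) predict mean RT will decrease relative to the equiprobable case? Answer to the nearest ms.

Equiprobable entropy H₀ = log₂ 8 = 3.0000 bits.
Skewed entropy H = −Σ pᵢ log₂ pᵢ = 2.8397 bits.
ΔRT = b·(H₀ − H) = 80 × 0.1603 = 12.82 ms.

13 ms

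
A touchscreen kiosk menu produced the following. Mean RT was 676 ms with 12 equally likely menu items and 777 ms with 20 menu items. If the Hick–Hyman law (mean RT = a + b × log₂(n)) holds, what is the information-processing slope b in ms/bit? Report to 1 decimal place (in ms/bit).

137.0 ms/bit

b = (RT₂ − RT₁)/(log₂ n₂ − log₂ n₁) = (777 − 676)/(4.3219 − 3.5850) = 137.048 ms/bit.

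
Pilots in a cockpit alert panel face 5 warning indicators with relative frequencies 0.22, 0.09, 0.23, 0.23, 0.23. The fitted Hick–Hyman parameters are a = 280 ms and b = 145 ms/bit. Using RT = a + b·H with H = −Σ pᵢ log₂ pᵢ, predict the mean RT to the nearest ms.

607 ms

Entropy contributions −pᵢ log₂ pᵢ: 0.4806, 0.3127, 0.4877, 0.4877, 0.4877; sum H = 2.2562 bits.
RT = a + bH = 280 + 145·2.2562 = 607.15 ms.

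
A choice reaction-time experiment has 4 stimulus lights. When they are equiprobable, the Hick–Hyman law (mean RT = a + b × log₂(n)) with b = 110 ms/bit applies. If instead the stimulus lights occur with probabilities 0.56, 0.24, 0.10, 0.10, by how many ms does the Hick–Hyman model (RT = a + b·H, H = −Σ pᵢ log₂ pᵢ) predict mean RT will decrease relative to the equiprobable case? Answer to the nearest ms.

41 ms

Equiprobable entropy H₀ = log₂ 4 = 2.0000 bits.
Skewed entropy H = −Σ pᵢ log₂ pᵢ = 1.6270 bits.
ΔRT = b·(H₀ − H) = 110 × 0.3730 = 41.03 ms.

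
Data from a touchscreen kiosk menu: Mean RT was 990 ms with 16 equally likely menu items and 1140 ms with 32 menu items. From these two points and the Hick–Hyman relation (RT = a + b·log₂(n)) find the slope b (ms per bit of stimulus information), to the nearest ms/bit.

150 ms/bit

Slope: b = (1140 − 990) / (log₂ 32 − log₂ 16) = 150/1.0000 = 150 ms/bit.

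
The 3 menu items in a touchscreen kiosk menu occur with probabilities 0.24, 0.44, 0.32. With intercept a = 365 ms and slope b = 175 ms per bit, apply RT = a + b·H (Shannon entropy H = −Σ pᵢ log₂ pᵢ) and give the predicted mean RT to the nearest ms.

H = 0.24·log₂(1/0.24) + 0.44·log₂(1/0.44) + 0.32·log₂(1/0.32) = 1.5413 bits.
RT = 365 + 175 × 1.5413 = 634.73 ms.

635 ms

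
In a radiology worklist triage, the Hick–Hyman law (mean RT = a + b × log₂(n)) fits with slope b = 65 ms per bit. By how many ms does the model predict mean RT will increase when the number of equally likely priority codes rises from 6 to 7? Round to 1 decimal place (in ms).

The intercept a cancels: ΔRT = b·(log₂ n₂ − log₂ n₁) = b·log₂(n₂/n₁).
log₂(7) − log₂(6) = 2.8074 − 2.5850 = 0.2224.
ΔRT = 65 × 0.2224 = 14.456 ms.

14.5 ms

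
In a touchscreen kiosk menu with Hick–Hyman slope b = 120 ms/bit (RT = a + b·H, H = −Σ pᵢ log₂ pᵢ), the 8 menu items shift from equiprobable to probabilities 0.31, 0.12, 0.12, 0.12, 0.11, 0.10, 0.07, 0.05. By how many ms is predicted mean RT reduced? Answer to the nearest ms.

25 ms

Equiprobable entropy H₀ = log₂ 8 = 3.0000 bits.
Skewed entropy H = −Σ pᵢ log₂ pᵢ = 2.7921 bits.
ΔRT = b·(H₀ − H) = 120 × 0.2079 = 24.94 ms.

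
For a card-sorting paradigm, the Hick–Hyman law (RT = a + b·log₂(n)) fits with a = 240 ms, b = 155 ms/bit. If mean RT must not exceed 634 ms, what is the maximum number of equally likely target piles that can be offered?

155·log₂ n ≤ 634 − 240 = 394, giving log₂ n ≤ 2.5419 and n ≤ 5.824. The largest whole number is 5.

5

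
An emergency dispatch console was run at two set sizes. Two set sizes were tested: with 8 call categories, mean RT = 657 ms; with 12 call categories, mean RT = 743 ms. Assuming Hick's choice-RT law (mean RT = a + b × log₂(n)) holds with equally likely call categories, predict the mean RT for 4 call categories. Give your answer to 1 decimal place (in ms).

510.0 ms

Solve the two-equation system in a and b:
  b = (743 − 657) / (log₂ 12 − log₂ 8) = 86 / (3.5850 − 3) = 147.018 ms/bit
  a = 657 − 147.018 × 3 = 215.946 ms
Then RT(4) = 215.946 + 147.018 × log₂ 4 = 215.946 + 147.018 × 2 ≈ 509.982 ms.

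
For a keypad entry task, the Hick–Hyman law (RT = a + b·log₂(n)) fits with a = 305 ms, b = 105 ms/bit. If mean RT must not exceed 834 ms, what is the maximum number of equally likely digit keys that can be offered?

105·log₂ n ≤ 834 − 305 = 529, giving log₂ n ≤ 5.0381 and n ≤ 32.856. The largest whole number is 32.

32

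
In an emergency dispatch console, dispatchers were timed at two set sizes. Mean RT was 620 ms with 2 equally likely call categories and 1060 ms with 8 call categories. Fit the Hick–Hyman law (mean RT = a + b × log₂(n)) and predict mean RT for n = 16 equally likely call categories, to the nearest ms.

1280 ms

With log₂ n on the abscissa the relation is linear; from the two conditions:
  b = (1060 − 620) / (log₂ 8 − log₂ 2) = 440 / (3 − 1) = 220 ms/bit
  a = 620 − 220 × 1 = 400 ms
Then RT(16) = 400 + 220 × log₂ 16 = 400 + 220 × 4 ≈ 1280.000 ms.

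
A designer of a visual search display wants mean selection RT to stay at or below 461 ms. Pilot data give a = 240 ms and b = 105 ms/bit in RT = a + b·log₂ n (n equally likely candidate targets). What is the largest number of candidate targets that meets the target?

4

Set 240 + 105·log₂ n ≤ 461 → log₂ n ≤ (461 − 240)/105 = 2.1048.
So n ≤ 2^2.1048 = 4.301; the largest integer n is 4.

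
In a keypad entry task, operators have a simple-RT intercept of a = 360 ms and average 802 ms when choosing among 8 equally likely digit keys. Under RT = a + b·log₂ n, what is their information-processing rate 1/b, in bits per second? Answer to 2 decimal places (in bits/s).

6.79 bits/s

Choice component = 802 − 360 = 442 ms over log₂(8) = 3 bits.
b = 442 / 3 = 147.333 ms/bit, so 1/b = 6.787 bits/s.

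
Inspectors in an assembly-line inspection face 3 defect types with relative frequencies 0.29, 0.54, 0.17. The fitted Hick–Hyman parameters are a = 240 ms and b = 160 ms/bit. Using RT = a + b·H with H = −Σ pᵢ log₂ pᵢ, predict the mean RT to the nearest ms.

469 ms

Entropy contributions −pᵢ log₂ pᵢ: 0.5179, 0.4800, 0.4346; sum H = 1.4325 bits.
RT = a + bH = 240 + 160·1.4325 = 469.21 ms.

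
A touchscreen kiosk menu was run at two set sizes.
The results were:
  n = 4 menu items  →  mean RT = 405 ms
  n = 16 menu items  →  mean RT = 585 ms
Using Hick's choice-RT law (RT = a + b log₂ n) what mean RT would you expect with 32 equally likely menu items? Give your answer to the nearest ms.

RT is linear in log₂ n, so two points fix the line:
  b = (585 − 405) / (log₂ 16 − log₂ 4) = 180 / (4 − 2) = 90 ms/bit
  a = 405 − 90 × 2 = 225 ms
Then RT(32) = 225 + 90 × log₂ 32 = 225 + 90 × 5 ≈ 675.000 ms.

675 ms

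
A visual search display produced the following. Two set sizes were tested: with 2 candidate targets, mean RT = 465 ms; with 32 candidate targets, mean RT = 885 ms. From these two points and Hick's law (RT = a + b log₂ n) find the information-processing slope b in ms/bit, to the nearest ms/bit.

105 ms/bit

b = (RT₂ − RT₁)/(log₂ n₂ − log₂ n₁) = (885 − 465)/(5 − 1) = 105 ms/bit.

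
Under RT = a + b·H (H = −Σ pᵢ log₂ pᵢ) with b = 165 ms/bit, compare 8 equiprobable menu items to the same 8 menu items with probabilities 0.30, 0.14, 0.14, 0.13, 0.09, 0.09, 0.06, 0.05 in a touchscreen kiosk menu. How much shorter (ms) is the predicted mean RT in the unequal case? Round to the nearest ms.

The RT saving is b·ΔH. Equiprobable H₀ = log₂(8) = 3.0000 bits; with the given probabilities H = 2.7829 bits.
b·(H₀ − H) = 165 × (3.0000 − 2.7829) = 35.82 ms.

36 ms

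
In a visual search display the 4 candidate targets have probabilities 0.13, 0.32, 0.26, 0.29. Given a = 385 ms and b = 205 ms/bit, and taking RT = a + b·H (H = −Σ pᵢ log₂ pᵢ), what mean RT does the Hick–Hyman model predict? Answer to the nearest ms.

Entropy contributions −pᵢ log₂ pᵢ: 0.3826, 0.5260, 0.5053, 0.5179; sum H = 1.9319 bits.
RT = a + bH = 385 + 205·1.9319 = 781.03 ms.

781 ms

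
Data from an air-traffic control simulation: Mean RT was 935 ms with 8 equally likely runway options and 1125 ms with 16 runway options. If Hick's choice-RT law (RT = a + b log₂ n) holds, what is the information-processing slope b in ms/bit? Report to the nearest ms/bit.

b = (RT₂ − RT₁)/(log₂ n₂ − log₂ n₁) = (1125 − 935)/(4 − 3) = 190 ms/bit.

190 ms/bit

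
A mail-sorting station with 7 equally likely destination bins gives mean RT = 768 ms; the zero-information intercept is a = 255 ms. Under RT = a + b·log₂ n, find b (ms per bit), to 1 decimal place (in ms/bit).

182.7 ms/bit

b = (768 − 255) / log₂(7) = 513 / 2.8074 = 182.734 ms/bit.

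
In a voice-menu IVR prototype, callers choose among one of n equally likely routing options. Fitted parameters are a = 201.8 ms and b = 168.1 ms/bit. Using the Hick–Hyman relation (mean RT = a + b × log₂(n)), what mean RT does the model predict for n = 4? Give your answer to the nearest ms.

log₂(4) = 2 bits, so RT = 201.8 + 168.1 × 2 ≈ 538.000 ms.

538 ms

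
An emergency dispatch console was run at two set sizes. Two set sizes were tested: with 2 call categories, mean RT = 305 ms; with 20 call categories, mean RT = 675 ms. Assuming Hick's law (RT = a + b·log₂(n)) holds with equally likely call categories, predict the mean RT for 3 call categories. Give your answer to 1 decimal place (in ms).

370.2 ms

RT is linear in log₂ n, so two points fix the line:
  b = (675 − 305) / (log₂ 20 − log₂ 2) = 370 / (4.3219 − 1) = 111.381 ms/bit
  a = 305 − 111.381 × 1 = 193.619 ms
Then RT(3) = 193.619 + 111.381 × log₂ 3 = 193.619 + 111.381 × 1.5850 ≈ 370.154 ms.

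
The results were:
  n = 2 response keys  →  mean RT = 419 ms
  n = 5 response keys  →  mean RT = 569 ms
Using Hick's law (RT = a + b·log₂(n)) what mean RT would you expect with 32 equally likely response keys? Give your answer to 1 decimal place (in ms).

872.9 ms

Fit slope and intercept:
  b = (569 − 419) / (log₂ 5 − log₂ 2) = 150 / (2.3219 − 1) = 113.471 ms/bit
  a = 419 − 113.471 × 1 = 305.529 ms
Then RT(32) = 305.529 + 113.471 × log₂ 32 = 305.529 + 113.471 × 5 ≈ 872.882 ms.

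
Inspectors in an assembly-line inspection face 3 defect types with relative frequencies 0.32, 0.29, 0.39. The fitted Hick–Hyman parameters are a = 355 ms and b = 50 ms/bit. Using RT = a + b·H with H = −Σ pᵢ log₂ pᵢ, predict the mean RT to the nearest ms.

Entropy contributions −pᵢ log₂ pᵢ: 0.5260, 0.5179, 0.5298; sum H = 1.5737 bits.
RT = a + bH = 355 + 50·1.5737 = 433.69 ms.

434 ms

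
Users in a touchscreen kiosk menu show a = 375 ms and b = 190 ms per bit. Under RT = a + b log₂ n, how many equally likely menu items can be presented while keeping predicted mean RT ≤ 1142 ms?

Set 375 + 190·log₂ n ≤ 1142 → log₂ n ≤ (1142 − 375)/190 = 4.0368.
So n ≤ 2^4.0368 = 16.414; the largest integer n is 16.

16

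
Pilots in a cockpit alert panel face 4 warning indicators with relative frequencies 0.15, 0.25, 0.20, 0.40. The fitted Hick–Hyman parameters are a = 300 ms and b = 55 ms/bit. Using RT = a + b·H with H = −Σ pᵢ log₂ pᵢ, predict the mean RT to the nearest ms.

405 ms

H = 0.15·log₂(1/0.15) + 0.25·log₂(1/0.25) + 0.20·log₂(1/0.20) + 0.40·log₂(1/0.40) = 1.9037 bits.
RT = 300 + 55 × 1.9037 = 404.70 ms.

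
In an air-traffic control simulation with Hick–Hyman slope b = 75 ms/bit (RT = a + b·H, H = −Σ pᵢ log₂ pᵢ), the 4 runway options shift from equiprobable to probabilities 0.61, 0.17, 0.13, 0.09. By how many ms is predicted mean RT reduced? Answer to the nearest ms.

33 ms

Equiprobable entropy H₀ = log₂ 4 = 2.0000 bits.
Skewed entropy H = −Σ pᵢ log₂ pᵢ = 1.5649 bits.
ΔRT = b·(H₀ − H) = 75 × 0.4351 = 32.63 ms.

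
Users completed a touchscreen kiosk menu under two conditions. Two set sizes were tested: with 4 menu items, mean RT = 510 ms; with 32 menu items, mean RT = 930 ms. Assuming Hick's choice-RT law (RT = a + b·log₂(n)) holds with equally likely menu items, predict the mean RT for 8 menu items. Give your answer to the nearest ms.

650 ms

Fit slope and intercept:
  b = (930 − 510) / (log₂ 32 − log₂ 4) = 420 / (5 − 2) = 140 ms/bit
  a = 510 − 140 × 2 = 230 ms
Then RT(8) = 230 + 140 × log₂ 8 = 230 + 140 × 3 ≈ 650.000 ms.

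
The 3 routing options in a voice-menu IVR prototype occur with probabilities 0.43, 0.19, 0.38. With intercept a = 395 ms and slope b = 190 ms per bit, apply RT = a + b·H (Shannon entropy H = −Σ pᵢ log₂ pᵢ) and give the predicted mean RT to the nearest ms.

H = 0.43·log₂(1/0.43) + 0.19·log₂(1/0.19) + 0.38·log₂(1/0.38) = 1.5092 bits.
RT = 395 + 190 × 1.5092 = 681.76 ms.

682 ms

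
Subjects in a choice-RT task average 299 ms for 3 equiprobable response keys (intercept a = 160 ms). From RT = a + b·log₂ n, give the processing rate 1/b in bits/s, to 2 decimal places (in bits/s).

11.40 bits/s

Choice component = 299 − 160 = 139 ms over log₂(3) = 1.5850 bits.
b = 139 / 1.5850 = 87.699 ms/bit, so 1/b = 11.403 bits/s.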